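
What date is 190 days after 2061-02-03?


Start: 2061-02-03, add 190 days
February 2061 has 28 days: 28 - 3 = 25 days to February 28 -> 165 left
March 2061 has 31 days -> 134 left
April 2061 has 30 days -> 104 left
May 2061 has 31 days -> 73 left
June 2061 has 30 days -> 43 left
July 2061 has 31 days -> 12 left
August 2061: 12 <= 31 -> lands on August 12

Result: 2061-08-12


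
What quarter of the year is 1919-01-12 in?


Month: January (month 1)
Q1: Jan-Mar, Q2: Apr-Jun, Q3: Jul-Sep, Q4: Oct-Dec

Q1


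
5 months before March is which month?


March is month 3
3 - 5 = -2; wrap: -2 + 12 = 10

October


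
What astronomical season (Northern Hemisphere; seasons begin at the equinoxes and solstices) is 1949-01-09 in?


Date: January 9
Astronomical Winter (approx.; exact equinox/solstice day varies by year): December 21 to March 19
January 9 falls within the Winter window

Winter


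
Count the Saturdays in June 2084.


June 2084 has 30 days
Anchor: Jan 1, 2084. With p = 2084 - 1 = 2083: (p + p//4 - p//100 + p//400) mod 7 = (2083 + 520 - 20 + 5) mod 7 = 2588 mod 7 = 5 -> Saturday (Mon=0 ... Sun=6)
Days before June (Jan-May): 152; June 1 index = (5 + 152) mod 7 = 3 -> Thursday
First Saturday is June 3
Saturdays: 3, 10, 17, 24

4 Saturdays


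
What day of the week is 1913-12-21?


Date: December 21, 1913
Anchor: Jan 1, 1913. With p = 1913 - 1 = 1912: (p + p//4 - p//100 + p//400) mod 7 = (1912 + 478 - 19 + 4) mod 7 = 2375 mod 7 = 2 -> Wednesday (Mon=0 ... Sun=6)
Days before December (Jan-Nov): 334; offset = 334 + 21 - 1 = 354
Weekday index = (2 + 354) mod 7 = 6

Day of the week: Sunday


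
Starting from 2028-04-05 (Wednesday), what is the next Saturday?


Current: Wednesday
Target: Saturday
Days ahead: 3

Next Saturday: 2028-04-08


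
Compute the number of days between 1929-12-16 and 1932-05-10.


From 1929-12-16 to 1932-05-10
1929-12-16: days before December = 31 + 28 + 31 + 30 + 31 + 30 + 31 + 31 + 30 + 31 + 30 = 334 (1929 is not a leap year); day of year = 334 + 16 = 350
1932-05-10: days before May = 31 + 29 + 31 + 30 = 121 (1932 is a leap year); day of year = 121 + 10 = 131
Rest of 1929: 365 - 350 = 15
Full years 1930 (365), 1931 (365): 730
Total = 15 + 730 + 131 = 876

876 days


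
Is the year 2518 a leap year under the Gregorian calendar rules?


Gregorian leap year rule: divisible by 4, but not by 100, unless also by 400.
2518 is not divisible by 4 -> not a leap year

No


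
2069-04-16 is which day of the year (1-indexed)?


Date: April 16, 2069
Days in months 1 through 3: 90
Plus 16 days in April

Day of year: 106


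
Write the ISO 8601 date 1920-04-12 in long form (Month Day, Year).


ISO 1920-04-12 parses as year=1920, month=04, day=12
Month 4 -> April

April 12, 1920


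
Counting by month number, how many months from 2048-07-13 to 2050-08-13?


From July 2048 to August 2050
2 years * 12 = 24 months, plus 1 month = 25

25 months


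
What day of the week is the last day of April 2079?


April 2079 has 30 days
Anchor: Jan 1, 2079. With p = 2079 - 1 = 2078: (p + p//4 - p//100 + p//400) mod 7 = (2078 + 519 - 20 + 5) mod 7 = 2582 mod 7 = 6 -> Sunday (Mon=0 ... Sun=6)
Days before April (Jan-Mar): 90; April 1 index = (6 + 90) mod 7 = 5 -> Saturday
Last day offset: 30 - 1 = 29 days
Weekday index = (5 + 29) mod 7 = 6

Sunday, April 30


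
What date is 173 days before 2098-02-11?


Start: 2098-02-11, subtract 173 days
Back 11 days from February 11 reaches January 31, 2098 -> 162 left
January 2098 has 31 days -> back to December 31, 2097 -> 131 left
December 2097 has 31 days -> back to November 30, 2097 -> 100 left
November 2097 has 30 days -> back to October 31, 2097 -> 70 left
October 2097 has 31 days -> back to September 30, 2097 -> 39 left
September 2097 has 30 days -> back to August 31, 2097 -> 9 left
August 2097: 31 - 9 = 22 -> lands on August 22

Result: 2097-08-22


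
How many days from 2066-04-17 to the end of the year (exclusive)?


Day of year: 107 of 365
Remaining = 365 - 107

258 days


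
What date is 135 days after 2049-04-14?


Start: 2049-04-14, add 135 days
April 2049 has 30 days: 30 - 14 = 16 days to April 30 -> 119 left
May 2049 has 31 days -> 88 left
June 2049 has 30 days -> 58 left
July 2049 has 31 days -> 27 left
August 2049: 27 <= 31 -> lands on August 27

Result: 2049-08-27


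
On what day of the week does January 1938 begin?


Target: January 1, 1938
Anchor: Jan 1, 1938. With p = 1938 - 1 = 1937: (p + p//4 - p//100 + p//400) mod 7 = (1937 + 484 - 19 + 4) mod 7 = 2406 mod 7 = 5 -> Saturday (Mon=0 ... Sun=6)
Offset from anchor: 0 days
Weekday index = (5 + 0) mod 7 = 5

Saturday


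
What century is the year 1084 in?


Century = (year - 1) // 100 + 1
= (1084 - 1) // 100 + 1
= 1083 // 100 + 1
= 10 + 1

11th century


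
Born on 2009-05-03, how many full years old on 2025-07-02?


Birth: 2009-05-03
Reference: 2025-07-02
Year difference: 2025 - 2009 = 16

16 years old


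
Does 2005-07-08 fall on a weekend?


Anchor: Jan 1, 2005. With p = 2005 - 1 = 2004: (p + p//4 - p//100 + p//400) mod 7 = (2004 + 501 - 20 + 5) mod 7 = 2490 mod 7 = 5 -> Saturday (Mon=0 ... Sun=6)
Day of year: 189; offset = 188
Weekday index = (5 + 188) mod 7 = 4 -> Friday
Weekend days: Saturday, Sunday

No


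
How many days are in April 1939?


April 1939

30 days


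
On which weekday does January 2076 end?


January 2076 has 31 days
Anchor: Jan 1, 2076. With p = 2076 - 1 = 2075: (p + p//4 - p//100 + p//400) mod 7 = (2075 + 518 - 20 + 5) mod 7 = 2578 mod 7 = 2 -> Wednesday (Mon=0 ... Sun=6)
January 1 is the anchor itself -> Wednesday
Last day offset: 31 - 1 = 30 days
Weekday index = (2 + 30) mod 7 = 4

Friday, January 31


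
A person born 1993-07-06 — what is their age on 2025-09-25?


Birth: 1993-07-06
Reference: 2025-09-25
Year difference: 2025 - 1993 = 32

32 years old


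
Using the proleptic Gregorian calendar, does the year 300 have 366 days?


Gregorian leap year rule: divisible by 4, but not by 100, unless also by 400.
300 is divisible by 100 but not 400 -> not a leap year

No


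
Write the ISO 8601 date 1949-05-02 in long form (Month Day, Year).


ISO 1949-05-02 parses as year=1949, month=05, day=02
Month 5 -> May

May 2, 1949


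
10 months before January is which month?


January is month 1
1 - 10 = -9; wrap: -9 + 12 = 3

March


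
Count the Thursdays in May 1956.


May 1956 has 31 days
Anchor: Jan 1, 1956. With p = 1956 - 1 = 1955: (p + p//4 - p//100 + p//400) mod 7 = (1955 + 488 - 19 + 4) mod 7 = 2428 mod 7 = 6 -> Sunday (Mon=0 ... Sun=6)
Days before May (Jan-Apr): 121; May 1 index = (6 + 121) mod 7 = 1 -> Tuesday
First Thursday is May 3
Thursdays: 3, 10, 17, 24, 31

5 Thursdays


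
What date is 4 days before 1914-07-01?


Start: 1914-07-01, subtract 4 days
Back 1 day from July 1 reaches June 30, 1914 -> 3 left
June 1914: 30 - 3 = 27 -> lands on June 27

Result: 1914-06-27


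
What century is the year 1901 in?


Century = (year - 1) // 100 + 1
= (1901 - 1) // 100 + 1
= 1900 // 100 + 1
= 19 + 1

20th century


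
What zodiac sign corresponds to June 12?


Date: June 12
Conventional tropical zodiac dates: Gemini from May 21 onward; Cancer starts June 21
June 12 falls within the Gemini range

Gemini


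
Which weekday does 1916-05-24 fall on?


Date: May 24, 1916
Anchor: Jan 1, 1916. With p = 1916 - 1 = 1915: (p + p//4 - p//100 + p//400) mod 7 = (1915 + 478 - 19 + 4) mod 7 = 2378 mod 7 = 5 -> Saturday (Mon=0 ... Sun=6)
Days before May (Jan-Apr): 121; offset = 121 + 24 - 1 = 144
Weekday index = (5 + 144) mod 7 = 2

Day of the week: Wednesday


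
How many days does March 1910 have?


March 1910

31 days


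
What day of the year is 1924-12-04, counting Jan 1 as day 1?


Date: December 4, 1924
Days in months 1 through 11: 335
Plus 4 days in December

Day of year: 339


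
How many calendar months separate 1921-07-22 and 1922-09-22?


From July 1921 to September 1922
1 year * 12 = 12 months, plus 2 months = 14

14 months


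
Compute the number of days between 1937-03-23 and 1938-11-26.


From 1937-03-23 to 1938-11-26
1937-03-23: days before March = 31 + 28 = 59 (1937 is not a leap year); day of year = 59 + 23 = 82
1938-11-26: days before November = 31 + 28 + 31 + 30 + 31 + 30 + 31 + 31 + 30 + 31 = 304 (1938 is not a leap year); day of year = 304 + 26 = 330
Rest of 1937: 365 - 82 = 283
Total = 283 + 330 = 613

613 days


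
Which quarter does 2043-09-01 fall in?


Month: September (month 9)
Q1: Jan-Mar, Q2: Apr-Jun, Q3: Jul-Sep, Q4: Oct-Dec

Q3


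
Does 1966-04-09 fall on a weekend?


Anchor: Jan 1, 1966. With p = 1966 - 1 = 1965: (p + p//4 - p//100 + p//400) mod 7 = (1965 + 491 - 19 + 4) mod 7 = 2441 mod 7 = 5 -> Saturday (Mon=0 ... Sun=6)
Day of year: 99; offset = 98
Weekday index = (5 + 98) mod 7 = 5 -> Saturday
Weekend days: Saturday, Sunday

Yes


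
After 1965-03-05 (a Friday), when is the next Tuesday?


Current: Friday
Target: Tuesday
Days ahead: 4

Next Tuesday: 1965-03-09


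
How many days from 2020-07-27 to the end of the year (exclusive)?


Day of year: 209 of 366
Remaining = 366 - 209

157 days


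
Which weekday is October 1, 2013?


Target: October 1, 2013
Anchor: Jan 1, 2013. With p = 2013 - 1 = 2012: (p + p//4 - p//100 + p//400) mod 7 = (2012 + 503 - 20 + 5) mod 7 = 2500 mod 7 = 1 -> Tuesday (Mon=0 ... Sun=6)
Days before October (Jan-Sep): 273 days
Weekday index = (1 + 273) mod 7 = 1

Tuesday


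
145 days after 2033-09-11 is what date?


Start: 2033-09-11, add 145 days
September 2033 has 30 days: 30 - 11 = 19 days to September 30 -> 126 left
October 2033 has 31 days -> 95 left
November 2033 has 30 days -> 65 left
December 2033 has 31 days -> 34 left
January 2034 has 31 days -> 3 left
February 2034: 3 <= 28 -> lands on February 3

Result: 2034-02-03


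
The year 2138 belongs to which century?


Century = (year - 1) // 100 + 1
= (2138 - 1) // 100 + 1
= 2137 // 100 + 1
= 21 + 1

22nd century


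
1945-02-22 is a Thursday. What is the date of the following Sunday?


Current: Thursday
Target: Sunday
Days ahead: 3

Next Sunday: 1945-02-25


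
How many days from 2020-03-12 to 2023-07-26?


From 2020-03-12 to 2023-07-26
2020-03-12: days before March = 31 + 29 = 60 (2020 is a leap year); day of year = 60 + 12 = 72
2023-07-26: days before July = 31 + 28 + 31 + 30 + 31 + 30 = 181 (2023 is not a leap year); day of year = 181 + 26 = 207
Rest of 2020: 366 - 72 = 294
Full years 2021 (365), 2022 (365): 730
Total = 294 + 730 + 207 = 1231

1231 days


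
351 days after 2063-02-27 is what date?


Start: 2063-02-27, add 351 days
February 2063 has 28 days: 28 - 27 = 1 day to February 28 -> 350 left
March 2063 has 31 days -> 319 left
April 2063 has 30 days -> 289 left
May 2063 has 31 days -> 258 left
June 2063 has 30 days -> 228 left
July 2063 has 31 days -> 197 left
August 2063 has 31 days -> 166 left
September 2063 has 30 days -> 136 left
October 2063 has 31 days -> 105 left
November 2063 has 30 days -> 75 left
December 2063 has 31 days -> 44 left
January 2064 has 31 days -> 13 left
February 2064: 13 <= 29 -> lands on February 13

Result: 2064-02-13


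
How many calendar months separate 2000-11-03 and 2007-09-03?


From November 2000 to September 2007
7 years * 12 = 84 months, minus 2 months = 82

82 months


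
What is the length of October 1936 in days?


October 1936

31 days


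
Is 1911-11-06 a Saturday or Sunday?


Anchor: Jan 1, 1911. With p = 1911 - 1 = 1910: (p + p//4 - p//100 + p//400) mod 7 = (1910 + 477 - 19 + 4) mod 7 = 2372 mod 7 = 6 -> Sunday (Mon=0 ... Sun=6)
Day of year: 310; offset = 309
Weekday index = (6 + 309) mod 7 = 0 -> Monday
Weekend days: Saturday, Sunday

No


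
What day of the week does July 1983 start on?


Target: July 1, 1983
Anchor: Jan 1, 1983. With p = 1983 - 1 = 1982: (p + p//4 - p//100 + p//400) mod 7 = (1982 + 495 - 19 + 4) mod 7 = 2462 mod 7 = 5 -> Saturday (Mon=0 ... Sun=6)
Days before July (Jan-Jun): 181 days
Weekday index = (5 + 181) mod 7 = 4

Friday


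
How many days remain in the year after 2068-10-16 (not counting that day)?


Day of year: 290 of 366
Remaining = 366 - 290

76 days


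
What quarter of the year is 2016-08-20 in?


Month: August (month 8)
Q1: Jan-Mar, Q2: Apr-Jun, Q3: Jul-Sep, Q4: Oct-Dec

Q3


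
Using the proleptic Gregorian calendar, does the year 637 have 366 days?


Gregorian leap year rule: divisible by 4, but not by 100, unless also by 400.
637 is not divisible by 4 -> not a leap year

No


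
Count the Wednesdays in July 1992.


July 1992 has 31 days
Anchor: Jan 1, 1992. With p = 1992 - 1 = 1991: (p + p//4 - p//100 + p//400) mod 7 = (1991 + 497 - 19 + 4) mod 7 = 2473 mod 7 = 2 -> Wednesday (Mon=0 ... Sun=6)
Days before July (Jan-Jun): 182; July 1 index = (2 + 182) mod 7 = 2 -> Wednesday
First Wednesday is July 1
Wednesdays: 1, 8, 15, 22, 29

5 Wednesdays


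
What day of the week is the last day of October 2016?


October 2016 has 31 days
Anchor: Jan 1, 2016. With p = 2016 - 1 = 2015: (p + p//4 - p//100 + p//400) mod 7 = (2015 + 503 - 20 + 5) mod 7 = 2503 mod 7 = 4 -> Friday (Mon=0 ... Sun=6)
Days before October (Jan-Sep): 274; October 1 index = (4 + 274) mod 7 = 5 -> Saturday
Last day offset: 31 - 1 = 30 days
Weekday index = (5 + 30) mod 7 = 0

Monday, October 31


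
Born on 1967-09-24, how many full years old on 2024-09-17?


Birth: 1967-09-24
Reference: 2024-09-17
Year difference: 2024 - 1967 = 57
Birthday not yet reached in 2024, subtract 1

56 years old


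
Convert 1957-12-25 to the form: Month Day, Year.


ISO 1957-12-25 parses as year=1957, month=12, day=25
Month 12 -> December

December 25, 1957


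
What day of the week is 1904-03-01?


Date: March 1, 1904
Anchor: Jan 1, 1904. With p = 1904 - 1 = 1903: (p + p//4 - p//100 + p//400) mod 7 = (1903 + 475 - 19 + 4) mod 7 = 2363 mod 7 = 4 -> Friday (Mon=0 ... Sun=6)
Days before March (Jan-Feb): 60; offset = 60 + 1 - 1 = 60
Weekday index = (4 + 60) mod 7 = 1

Day of the week: Tuesday


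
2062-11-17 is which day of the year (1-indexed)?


Date: November 17, 2062
Days in months 1 through 10: 304
Plus 17 days in November

Day of year: 321


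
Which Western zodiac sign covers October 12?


Date: October 12
Conventional tropical zodiac dates: Libra from September 23 onward; Scorpio starts October 23
October 12 falls within the Libra range

Libra


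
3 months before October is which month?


October is month 10
10 - 3 = 7

July


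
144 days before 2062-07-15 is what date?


Start: 2062-07-15, subtract 144 days
Back 15 days from July 15 reaches June 30, 2062 -> 129 left
June 2062 has 30 days -> back to May 31, 2062 -> 99 left
May 2062 has 31 days -> back to April 30, 2062 -> 68 left
April 2062 has 30 days -> back to March 31, 2062 -> 38 left
March 2062 has 31 days -> back to February 28, 2062 -> 7 left
February 2062: 28 - 7 = 21 -> lands on February 21

Result: 2062-02-21


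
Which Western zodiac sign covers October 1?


Date: October 1
Conventional tropical zodiac dates: Libra from September 23 onward; Scorpio starts October 23
October 1 falls within the Libra range

Libra


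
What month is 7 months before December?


December is month 12
12 - 7 = 5

May


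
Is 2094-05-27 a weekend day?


Anchor: Jan 1, 2094. With p = 2094 - 1 = 2093: (p + p//4 - p//100 + p//400) mod 7 = (2093 + 523 - 20 + 5) mod 7 = 2601 mod 7 = 4 -> Friday (Mon=0 ... Sun=6)
Day of year: 147; offset = 146
Weekday index = (4 + 146) mod 7 = 3 -> Thursday
Weekend days: Saturday, Sunday

No


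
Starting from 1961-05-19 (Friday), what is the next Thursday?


Current: Friday
Target: Thursday
Days ahead: 6

Next Thursday: 1961-05-25


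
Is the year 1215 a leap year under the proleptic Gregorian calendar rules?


Gregorian leap year rule: divisible by 4, but not by 100, unless also by 400.
1215 is not divisible by 4 -> not a leap year

No


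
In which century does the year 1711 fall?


Century = (year - 1) // 100 + 1
= (1711 - 1) // 100 + 1
= 1710 // 100 + 1
= 17 + 1

18th century


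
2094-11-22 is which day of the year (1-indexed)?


Date: November 22, 2094
Days in months 1 through 10: 304
Plus 22 days in November

Day of year: 326


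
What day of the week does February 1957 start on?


Target: February 1, 1957
Anchor: Jan 1, 1957. With p = 1957 - 1 = 1956: (p + p//4 - p//100 + p//400) mod 7 = (1956 + 489 - 19 + 4) mod 7 = 2430 mod 7 = 1 -> Tuesday (Mon=0 ... Sun=6)
Days before February (Jan): 31 days
Weekday index = (1 + 31) mod 7 = 4

Friday


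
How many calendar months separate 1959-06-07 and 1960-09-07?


From June 1959 to September 1960
1 year * 12 = 12 months, plus 3 months = 15

15 months


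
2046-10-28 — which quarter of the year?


Month: October (month 10)
Q1: Jan-Mar, Q2: Apr-Jun, Q3: Jul-Sep, Q4: Oct-Dec

Q4


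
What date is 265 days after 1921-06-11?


Start: 1921-06-11, add 265 days
June 1921 has 30 days: 30 - 11 = 19 days to June 30 -> 246 left
July 1921 has 31 days -> 215 left
August 1921 has 31 days -> 184 left
September 1921 has 30 days -> 154 left
October 1921 has 31 days -> 123 left
November 1921 has 30 days -> 93 left
December 1921 has 31 days -> 62 left
January 1922 has 31 days -> 31 left
February 1922 has 28 days -> 3 left
March 1922: 3 <= 31 -> lands on March 3

Result: 1922-03-03


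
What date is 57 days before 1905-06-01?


Start: 1905-06-01, subtract 57 days
Back 1 day from June 1 reaches May 31, 1905 -> 56 left
May 1905 has 31 days -> back to April 30, 1905 -> 25 left
April 1905: 30 - 25 = 5 -> lands on April 5

Result: 1905-04-05


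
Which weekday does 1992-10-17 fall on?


Date: October 17, 1992
Anchor: Jan 1, 1992. With p = 1992 - 1 = 1991: (p + p//4 - p//100 + p//400) mod 7 = (1991 + 497 - 19 + 4) mod 7 = 2473 mod 7 = 2 -> Wednesday (Mon=0 ... Sun=6)
Days before October (Jan-Sep): 274; offset = 274 + 17 - 1 = 290
Weekday index = (2 + 290) mod 7 = 5

Day of the week: Saturday


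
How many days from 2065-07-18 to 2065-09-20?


From 2065-07-18 to 2065-09-20
2065-07-18: days before July = 31 + 28 + 31 + 30 + 31 + 30 = 181 (2065 is not a leap year); day of year = 181 + 18 = 199
2065-09-20: days before September = 31 + 28 + 31 + 30 + 31 + 30 + 31 + 31 = 243 (2065 is not a leap year); day of year = 243 + 20 = 263
Same year: 263 - 199 = 64

64 days


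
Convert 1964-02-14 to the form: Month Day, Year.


ISO 1964-02-14 parses as year=1964, month=02, day=14
Month 2 -> February

February 14, 1964


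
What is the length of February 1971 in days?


February 1971 (leap year: no)

28 days


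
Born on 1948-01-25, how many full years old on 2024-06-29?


Birth: 1948-01-25
Reference: 2024-06-29
Year difference: 2024 - 1948 = 76

76 years old


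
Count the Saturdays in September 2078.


September 2078 has 30 days
Anchor: Jan 1, 2078. With p = 2078 - 1 = 2077: (p + p//4 - p//100 + p//400) mod 7 = (2077 + 519 - 20 + 5) mod 7 = 2581 mod 7 = 5 -> Saturday (Mon=0 ... Sun=6)
Days before September (Jan-Aug): 243; September 1 index = (5 + 243) mod 7 = 3 -> Thursday
First Saturday is September 3
Saturdays: 3, 10, 17, 24

4 Saturdays


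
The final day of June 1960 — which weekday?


June 1960 has 30 days
Anchor: Jan 1, 1960. With p = 1960 - 1 = 1959: (p + p//4 - p//100 + p//400) mod 7 = (1959 + 489 - 19 + 4) mod 7 = 2433 mod 7 = 4 -> Friday (Mon=0 ... Sun=6)
Days before June (Jan-May): 152; June 1 index = (4 + 152) mod 7 = 2 -> Wednesday
Last day offset: 30 - 1 = 29 days
Weekday index = (2 + 29) mod 7 = 3

Thursday, June 30


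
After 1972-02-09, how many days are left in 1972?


Day of year: 40 of 366
Remaining = 366 - 40

326 days


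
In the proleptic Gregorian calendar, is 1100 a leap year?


Gregorian leap year rule: divisible by 4, but not by 100, unless also by 400.
1100 is divisible by 100 but not 400 -> not a leap year

No


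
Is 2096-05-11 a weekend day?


Anchor: Jan 1, 2096. With p = 2096 - 1 = 2095: (p + p//4 - p//100 + p//400) mod 7 = (2095 + 523 - 20 + 5) mod 7 = 2603 mod 7 = 6 -> Sunday (Mon=0 ... Sun=6)
Day of year: 132; offset = 131
Weekday index = (6 + 131) mod 7 = 4 -> Friday
Weekend days: Saturday, Sunday

No


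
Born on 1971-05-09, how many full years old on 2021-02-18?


Birth: 1971-05-09
Reference: 2021-02-18
Year difference: 2021 - 1971 = 50
Birthday not yet reached in 2021, subtract 1

49 years old


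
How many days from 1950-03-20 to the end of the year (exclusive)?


Day of year: 79 of 365
Remaining = 365 - 79

286 days


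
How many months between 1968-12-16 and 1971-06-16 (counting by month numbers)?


From December 1968 to June 1971
3 years * 12 = 36 months, minus 6 months = 30

30 months


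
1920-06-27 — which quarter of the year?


Month: June (month 6)
Q1: Jan-Mar, Q2: Apr-Jun, Q3: Jul-Sep, Q4: Oct-Dec

Q2


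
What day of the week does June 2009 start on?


Target: June 1, 2009
Anchor: Jan 1, 2009. With p = 2009 - 1 = 2008: (p + p//4 - p//100 + p//400) mod 7 = (2008 + 502 - 20 + 5) mod 7 = 2495 mod 7 = 3 -> Thursday (Mon=0 ... Sun=6)
Days before June (Jan-May): 151 days
Weekday index = (3 + 151) mod 7 = 0

Monday


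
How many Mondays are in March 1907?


March 1907 has 31 days
Anchor: Jan 1, 1907. With p = 1907 - 1 = 1906: (p + p//4 - p//100 + p//400) mod 7 = (1906 + 476 - 19 + 4) mod 7 = 2367 mod 7 = 1 -> Tuesday (Mon=0 ... Sun=6)
Days before March (Jan-Feb): 59; March 1 index = (1 + 59) mod 7 = 4 -> Friday
First Monday is March 4
Mondays: 4, 11, 18, 25

4 Mondays


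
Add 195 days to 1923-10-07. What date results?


Start: 1923-10-07, add 195 days
October 1923 has 31 days: 31 - 7 = 24 days to October 31 -> 171 left
November 1923 has 30 days -> 141 left
December 1923 has 31 days -> 110 left
January 1924 has 31 days -> 79 left
February 1924 has 29 days -> 50 left
March 1924 has 31 days -> 19 left
April 1924: 19 <= 30 -> lands on April 19

Result: 1924-04-19


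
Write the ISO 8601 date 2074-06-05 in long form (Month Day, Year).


ISO 2074-06-05 parses as year=2074, month=06, day=05
Month 6 -> June

June 5, 2074


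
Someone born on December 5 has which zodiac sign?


Date: December 5
Conventional tropical zodiac dates: Sagittarius from November 22 onward; Capricorn starts December 22
December 5 falls within the Sagittarius range

Sagittarius


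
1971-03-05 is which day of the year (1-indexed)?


Date: March 5, 1971
Days in months 1 through 2: 59
Plus 5 days in March

Day of year: 64


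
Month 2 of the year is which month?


Month 2 of 12

February


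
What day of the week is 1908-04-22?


Date: April 22, 1908
Anchor: Jan 1, 1908. With p = 1908 - 1 = 1907: (p + p//4 - p//100 + p//400) mod 7 = (1907 + 476 - 19 + 4) mod 7 = 2368 mod 7 = 2 -> Wednesday (Mon=0 ... Sun=6)
Days before April (Jan-Mar): 91; offset = 91 + 22 - 1 = 112
Weekday index = (2 + 112) mod 7 = 2

Day of the week: Wednesday


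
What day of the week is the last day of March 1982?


March 1982 has 31 days
Anchor: Jan 1, 1982. With p = 1982 - 1 = 1981: (p + p//4 - p//100 + p//400) mod 7 = (1981 + 495 - 19 + 4) mod 7 = 2461 mod 7 = 4 -> Friday (Mon=0 ... Sun=6)
Days before March (Jan-Feb): 59; March 1 index = (4 + 59) mod 7 = 0 -> Monday
Last day offset: 31 - 1 = 30 days
Weekday index = (0 + 30) mod 7 = 2

Wednesday, March 31


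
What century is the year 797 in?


Century = (year - 1) // 100 + 1
= (797 - 1) // 100 + 1
= 796 // 100 + 1
= 7 + 1

8th century


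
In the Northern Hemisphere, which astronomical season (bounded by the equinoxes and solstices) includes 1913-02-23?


Date: February 23
Astronomical Winter (approx.; exact equinox/solstice day varies by year): December 21 to March 19
February 23 falls within the Winter window

Winter


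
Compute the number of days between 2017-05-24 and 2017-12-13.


From 2017-05-24 to 2017-12-13
2017-05-24: days before May = 31 + 28 + 31 + 30 = 120 (2017 is not a leap year); day of year = 120 + 24 = 144
2017-12-13: days before December = 31 + 28 + 31 + 30 + 31 + 30 + 31 + 31 + 30 + 31 + 30 = 334 (2017 is not a leap year); day of year = 334 + 13 = 347
Same year: 347 - 144 = 203

203 days


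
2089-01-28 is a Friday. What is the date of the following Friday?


Current: Friday
Target: Friday
Days ahead: 7

Next Friday: 2089-02-04


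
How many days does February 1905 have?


February 1905 (leap year: no)

28 days


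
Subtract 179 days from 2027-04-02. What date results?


Start: 2027-04-02, subtract 179 days
Back 2 days from April 2 reaches March 31, 2027 -> 177 left
March 2027 has 31 days -> back to February 28, 2027 -> 146 left
February 2027 has 28 days -> back to January 31, 2027 -> 118 left
January 2027 has 31 days -> back to December 31, 2026 -> 87 left
December 2026 has 31 days -> back to November 30, 2026 -> 56 left
November 2026 has 30 days -> back to October 31, 2026 -> 26 left
October 2026: 31 - 26 = 5 -> lands on October 5

Result: 2026-10-05


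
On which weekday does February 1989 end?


February 1989 has 28 days
Anchor: Jan 1, 1989. With p = 1989 - 1 = 1988: (p + p//4 - p//100 + p//400) mod 7 = (1988 + 497 - 19 + 4) mod 7 = 2470 mod 7 = 6 -> Sunday (Mon=0 ... Sun=6)
Days before February (Jan): 31; February 1 index = (6 + 31) mod 7 = 2 -> Wednesday
Last day offset: 28 - 1 = 27 days
Weekday index = (2 + 27) mod 7 = 1

Tuesday, February 28


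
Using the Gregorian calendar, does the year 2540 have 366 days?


Gregorian leap year rule: divisible by 4, but not by 100, unless also by 400.
2540 is divisible by 4 but not 100 -> leap year

Yes


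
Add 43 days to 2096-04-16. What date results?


Start: 2096-04-16, add 43 days
April 2096 has 30 days: 30 - 16 = 14 days to April 30 -> 29 left
May 2096: 29 <= 31 -> lands on May 29

Result: 2096-05-29


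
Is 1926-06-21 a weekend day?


Anchor: Jan 1, 1926. With p = 1926 - 1 = 1925: (p + p//4 - p//100 + p//400) mod 7 = (1925 + 481 - 19 + 4) mod 7 = 2391 mod 7 = 4 -> Friday (Mon=0 ... Sun=6)
Day of year: 172; offset = 171
Weekday index = (4 + 171) mod 7 = 0 -> Monday
Weekend days: Saturday, Sunday

No


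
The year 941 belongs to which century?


Century = (year - 1) // 100 + 1
= (941 - 1) // 100 + 1
= 940 // 100 + 1
= 9 + 1

10th century


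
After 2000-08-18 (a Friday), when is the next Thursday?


Current: Friday
Target: Thursday
Days ahead: 6

Next Thursday: 2000-08-24


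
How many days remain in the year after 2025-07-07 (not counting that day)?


Day of year: 188 of 365
Remaining = 365 - 188

177 days


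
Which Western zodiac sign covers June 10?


Date: June 10
Conventional tropical zodiac dates: Gemini from May 21 onward; Cancer starts June 21
June 10 falls within the Gemini range

Gemini


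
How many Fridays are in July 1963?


July 1963 has 31 days
Anchor: Jan 1, 1963. With p = 1963 - 1 = 1962: (p + p//4 - p//100 + p//400) mod 7 = (1962 + 490 - 19 + 4) mod 7 = 2437 mod 7 = 1 -> Tuesday (Mon=0 ... Sun=6)
Days before July (Jan-Jun): 181; July 1 index = (1 + 181) mod 7 = 0 -> Monday
First Friday is July 5
Fridays: 5, 12, 19, 26

4 Fridays


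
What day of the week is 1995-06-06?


Date: June 6, 1995
Anchor: Jan 1, 1995. With p = 1995 - 1 = 1994: (p + p//4 - p//100 + p//400) mod 7 = (1994 + 498 - 19 + 4) mod 7 = 2477 mod 7 = 6 -> Sunday (Mon=0 ... Sun=6)
Days before June (Jan-May): 151; offset = 151 + 6 - 1 = 156
Weekday index = (6 + 156) mod 7 = 1

Day of the week: Tuesday


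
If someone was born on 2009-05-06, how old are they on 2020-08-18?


Birth: 2009-05-06
Reference: 2020-08-18
Year difference: 2020 - 2009 = 11

11 years old


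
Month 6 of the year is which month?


Month 6 of 12

June


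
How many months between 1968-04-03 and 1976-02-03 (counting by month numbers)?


From April 1968 to February 1976
8 years * 12 = 96 months, minus 2 months = 94

94 months


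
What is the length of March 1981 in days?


March 1981

31 days


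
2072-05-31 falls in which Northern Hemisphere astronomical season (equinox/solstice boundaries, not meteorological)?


Date: May 31
Astronomical Spring (approx.; exact equinox/solstice day varies by year): March 20 to June 20
May 31 falls within the Spring window

Spring


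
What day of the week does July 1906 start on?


Target: July 1, 1906
Anchor: Jan 1, 1906. With p = 1906 - 1 = 1905: (p + p//4 - p//100 + p//400) mod 7 = (1905 + 476 - 19 + 4) mod 7 = 2366 mod 7 = 0 -> Monday (Mon=0 ... Sun=6)
Days before July (Jan-Jun): 181 days
Weekday index = (0 + 181) mod 7 = 6

Sunday


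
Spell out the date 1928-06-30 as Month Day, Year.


ISO 1928-06-30 parses as year=1928, month=06, day=30
Month 6 -> June

June 30, 1928


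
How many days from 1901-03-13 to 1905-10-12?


From 1901-03-13 to 1905-10-12
1901-03-13: days before March = 31 + 28 = 59 (1901 is not a leap year); day of year = 59 + 13 = 72
1905-10-12: days before October = 31 + 28 + 31 + 30 + 31 + 30 + 31 + 31 + 30 = 273 (1905 is not a leap year); day of year = 273 + 12 = 285
Rest of 1901: 365 - 72 = 293
Full years 1902 (365), 1903 (365), 1904 (366): 1096
Total = 293 + 1096 + 285 = 1674

1674 days


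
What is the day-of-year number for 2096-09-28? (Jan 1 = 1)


Date: September 28, 2096
Days in months 1 through 8: 244
Plus 28 days in September

Day of year: 272


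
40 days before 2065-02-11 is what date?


Start: 2065-02-11, subtract 40 days
Back 11 days from February 11 reaches January 31, 2065 -> 29 left
January 2065: 31 - 29 = 2 -> lands on January 2

Result: 2065-01-02


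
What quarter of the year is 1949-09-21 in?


Month: September (month 9)
Q1: Jan-Mar, Q2: Apr-Jun, Q3: Jul-Sep, Q4: Oct-Dec

Q3


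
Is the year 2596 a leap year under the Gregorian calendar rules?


Gregorian leap year rule: divisible by 4, but not by 100, unless also by 400.
2596 is divisible by 4 but not 100 -> leap year

Yes


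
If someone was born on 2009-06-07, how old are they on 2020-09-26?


Birth: 2009-06-07
Reference: 2020-09-26
Year difference: 2020 - 2009 = 11

11 years old


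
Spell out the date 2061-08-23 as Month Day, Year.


ISO 2061-08-23 parses as year=2061, month=08, day=23
Month 8 -> August

August 23, 2061


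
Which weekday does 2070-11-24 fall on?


Date: November 24, 2070
Anchor: Jan 1, 2070. With p = 2070 - 1 = 2069: (p + p//4 - p//100 + p//400) mod 7 = (2069 + 517 - 20 + 5) mod 7 = 2571 mod 7 = 2 -> Wednesday (Mon=0 ... Sun=6)
Days before November (Jan-Oct): 304; offset = 304 + 24 - 1 = 327
Weekday index = (2 + 327) mod 7 = 0

Day of the week: Monday


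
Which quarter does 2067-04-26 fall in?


Month: April (month 4)
Q1: Jan-Mar, Q2: Apr-Jun, Q3: Jul-Sep, Q4: Oct-Dec

Q2


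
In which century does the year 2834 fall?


Century = (year - 1) // 100 + 1
= (2834 - 1) // 100 + 1
= 2833 // 100 + 1
= 28 + 1

29th century


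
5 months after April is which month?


April is month 4
4 + 5 = 9

September


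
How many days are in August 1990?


August 1990

31 days


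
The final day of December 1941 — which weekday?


December 1941 has 31 days
Anchor: Jan 1, 1941. With p = 1941 - 1 = 1940: (p + p//4 - p//100 + p//400) mod 7 = (1940 + 485 - 19 + 4) mod 7 = 2410 mod 7 = 2 -> Wednesday (Mon=0 ... Sun=6)
Days before December (Jan-Nov): 334; December 1 index = (2 + 334) mod 7 = 0 -> Monday
Last day offset: 31 - 1 = 30 days
Weekday index = (0 + 30) mod 7 = 2

Wednesday, December 31


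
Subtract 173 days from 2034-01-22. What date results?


Start: 2034-01-22, subtract 173 days
Back 22 days from January 22 reaches December 31, 2033 -> 151 left
December 2033 has 31 days -> back to November 30, 2033 -> 120 left
November 2033 has 30 days -> back to October 31, 2033 -> 90 left
October 2033 has 31 days -> back to September 30, 2033 -> 59 left
September 2033 has 30 days -> back to August 31, 2033 -> 29 left
August 2033: 31 - 29 = 2 -> lands on August 2

Result: 2033-08-02


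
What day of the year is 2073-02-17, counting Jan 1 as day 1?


Date: February 17, 2073
Days in months 1 through 1: 31
Plus 17 days in February

Day of year: 48


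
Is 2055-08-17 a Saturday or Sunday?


Anchor: Jan 1, 2055. With p = 2055 - 1 = 2054: (p + p//4 - p//100 + p//400) mod 7 = (2054 + 513 - 20 + 5) mod 7 = 2552 mod 7 = 4 -> Friday (Mon=0 ... Sun=6)
Day of year: 229; offset = 228
Weekday index = (4 + 228) mod 7 = 1 -> Tuesday
Weekend days: Saturday, Sunday

No


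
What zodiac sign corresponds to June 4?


Date: June 4
Conventional tropical zodiac dates: Gemini from May 21 onward; Cancer starts June 21
June 4 falls within the Gemini range

Gemini


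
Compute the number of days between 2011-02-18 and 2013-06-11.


From 2011-02-18 to 2013-06-11
2011-02-18: days before February = 31; day of year = 31 + 18 = 49
2013-06-11: days before June = 31 + 28 + 31 + 30 + 31 = 151 (2013 is not a leap year); day of year = 151 + 11 = 162
Rest of 2011: 365 - 49 = 316
Full years 2012 (366): 366
Total = 316 + 366 + 162 = 844

844 days


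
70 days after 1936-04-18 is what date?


Start: 1936-04-18, add 70 days
April 1936 has 30 days: 30 - 18 = 12 days to April 30 -> 58 left
May 1936 has 31 days -> 27 left
June 1936: 27 <= 30 -> lands on June 27

Result: 1936-06-27


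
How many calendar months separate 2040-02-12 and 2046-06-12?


From February 2040 to June 2046
6 years * 12 = 72 months, plus 4 months = 76

76 months


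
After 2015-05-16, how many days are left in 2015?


Day of year: 136 of 365
Remaining = 365 - 136

229 days


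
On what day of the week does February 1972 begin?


Target: February 1, 1972
Anchor: Jan 1, 1972. With p = 1972 - 1 = 1971: (p + p//4 - p//100 + p//400) mod 7 = (1971 + 492 - 19 + 4) mod 7 = 2448 mod 7 = 5 -> Saturday (Mon=0 ... Sun=6)
Days before February (Jan): 31 days
Weekday index = (5 + 31) mod 7 = 1

Tuesday


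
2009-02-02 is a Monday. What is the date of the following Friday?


Current: Monday
Target: Friday
Days ahead: 4

Next Friday: 2009-02-06


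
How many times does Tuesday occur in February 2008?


February 2008 has 29 days
Anchor: Jan 1, 2008. With p = 2008 - 1 = 2007: (p + p//4 - p//100 + p//400) mod 7 = (2007 + 501 - 20 + 5) mod 7 = 2493 mod 7 = 1 -> Tuesday (Mon=0 ... Sun=6)
Days before February (Jan): 31; February 1 index = (1 + 31) mod 7 = 4 -> Friday
First Tuesday is February 5
Tuesdays: 5, 12, 19, 26

4 Tuesdays


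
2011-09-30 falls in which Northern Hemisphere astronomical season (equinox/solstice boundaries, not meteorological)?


Date: September 30
Astronomical Autumn (approx.; exact equinox/solstice day varies by year): September 22 to December 20
September 30 falls within the Autumn window

Autumn


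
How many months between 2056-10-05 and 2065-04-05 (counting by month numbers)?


From October 2056 to April 2065
9 years * 12 = 108 months, minus 6 months = 102

102 months


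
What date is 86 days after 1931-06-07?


Start: 1931-06-07, add 86 days
June 1931 has 30 days: 30 - 7 = 23 days to June 30 -> 63 left
July 1931 has 31 days -> 32 left
August 1931 has 31 days -> 1 left
September 1931: 1 <= 30 -> lands on September 1

Result: 1931-09-01


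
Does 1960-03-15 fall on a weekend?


Anchor: Jan 1, 1960. With p = 1960 - 1 = 1959: (p + p//4 - p//100 + p//400) mod 7 = (1959 + 489 - 19 + 4) mod 7 = 2433 mod 7 = 4 -> Friday (Mon=0 ... Sun=6)
Day of year: 75; offset = 74
Weekday index = (4 + 74) mod 7 = 1 -> Tuesday
Weekend days: Saturday, Sunday

No


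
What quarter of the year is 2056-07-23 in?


Month: July (month 7)
Q1: Jan-Mar, Q2: Apr-Jun, Q3: Jul-Sep, Q4: Oct-Dec

Q3


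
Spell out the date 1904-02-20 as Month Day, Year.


ISO 1904-02-20 parses as year=1904, month=02, day=20
Month 2 -> February

February 20, 1904


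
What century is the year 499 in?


Century = (year - 1) // 100 + 1
= (499 - 1) // 100 + 1
= 498 // 100 + 1
= 4 + 1

5th century


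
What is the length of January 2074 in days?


January 2074

31 days


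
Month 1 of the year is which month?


Month 1 of 12

January


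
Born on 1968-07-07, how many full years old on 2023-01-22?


Birth: 1968-07-07
Reference: 2023-01-22
Year difference: 2023 - 1968 = 55
Birthday not yet reached in 2023, subtract 1

54 years old


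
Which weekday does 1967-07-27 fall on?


Date: July 27, 1967
Anchor: Jan 1, 1967. With p = 1967 - 1 = 1966: (p + p//4 - p//100 + p//400) mod 7 = (1966 + 491 - 19 + 4) mod 7 = 2442 mod 7 = 6 -> Sunday (Mon=0 ... Sun=6)
Days before July (Jan-Jun): 181; offset = 181 + 27 - 1 = 207
Weekday index = (6 + 207) mod 7 = 3

Day of the week: Thursday


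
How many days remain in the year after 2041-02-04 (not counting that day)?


Day of year: 35 of 365
Remaining = 365 - 35

330 days


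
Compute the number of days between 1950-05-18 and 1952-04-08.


From 1950-05-18 to 1952-04-08
1950-05-18: days before May = 31 + 28 + 31 + 30 = 120 (1950 is not a leap year); day of year = 120 + 18 = 138
1952-04-08: days before April = 31 + 29 + 31 = 91 (1952 is a leap year); day of year = 91 + 8 = 99
Rest of 1950: 365 - 138 = 227
Full years 1951 (365): 365
Total = 227 + 365 + 99 = 691

691 days


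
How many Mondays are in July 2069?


July 2069 has 31 days
Anchor: Jan 1, 2069. With p = 2069 - 1 = 2068: (p + p//4 - p//100 + p//400) mod 7 = (2068 + 517 - 20 + 5) mod 7 = 2570 mod 7 = 1 -> Tuesday (Mon=0 ... Sun=6)
Days before July (Jan-Jun): 181; July 1 index = (1 + 181) mod 7 = 0 -> Monday
First Monday is July 1
Mondays: 1, 8, 15, 22, 29

5 Mondays


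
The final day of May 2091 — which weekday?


May 2091 has 31 days
Anchor: Jan 1, 2091. With p = 2091 - 1 = 2090: (p + p//4 - p//100 + p//400) mod 7 = (2090 + 522 - 20 + 5) mod 7 = 2597 mod 7 = 0 -> Monday (Mon=0 ... Sun=6)
Days before May (Jan-Apr): 120; May 1 index = (0 + 120) mod 7 = 1 -> Tuesday
Last day offset: 31 - 1 = 30 days
Weekday index = (1 + 30) mod 7 = 3

Thursday, May 31


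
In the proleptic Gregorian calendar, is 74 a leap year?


Gregorian leap year rule: divisible by 4, but not by 100, unless also by 400.
74 is not divisible by 4 -> not a leap year

No


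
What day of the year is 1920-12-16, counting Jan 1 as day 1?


Date: December 16, 1920
Days in months 1 through 11: 335
Plus 16 days in December

Day of year: 351


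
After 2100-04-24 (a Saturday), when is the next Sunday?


Current: Saturday
Target: Sunday
Days ahead: 1

Next Sunday: 2100-04-25


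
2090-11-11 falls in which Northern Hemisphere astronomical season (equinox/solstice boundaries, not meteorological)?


Date: November 11
Astronomical Autumn (approx.; exact equinox/solstice day varies by year): September 22 to December 20
November 11 falls within the Autumn window

Autumn


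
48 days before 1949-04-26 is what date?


Start: 1949-04-26, subtract 48 days
Back 26 days from April 26 reaches March 31, 1949 -> 22 left
March 1949: 31 - 22 = 9 -> lands on March 9

Result: 1949-03-09


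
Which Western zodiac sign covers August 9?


Date: August 9
Conventional tropical zodiac dates: Leo from July 23 onward; Virgo starts August 23
August 9 falls within the Leo range

Leo


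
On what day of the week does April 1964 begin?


Target: April 1, 1964
Anchor: Jan 1, 1964. With p = 1964 - 1 = 1963: (p + p//4 - p//100 + p//400) mod 7 = (1963 + 490 - 19 + 4) mod 7 = 2438 mod 7 = 2 -> Wednesday (Mon=0 ... Sun=6)
Days before April (Jan-Mar): 91 days
Weekday index = (2 + 91) mod 7 = 2

Wednesday


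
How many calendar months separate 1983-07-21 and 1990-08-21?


From July 1983 to August 1990
7 years * 12 = 84 months, plus 1 month = 85

85 months


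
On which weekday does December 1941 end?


December 1941 has 31 days
Anchor: Jan 1, 1941. With p = 1941 - 1 = 1940: (p + p//4 - p//100 + p//400) mod 7 = (1940 + 485 - 19 + 4) mod 7 = 2410 mod 7 = 2 -> Wednesday (Mon=0 ... Sun=6)
Days before December (Jan-Nov): 334; December 1 index = (2 + 334) mod 7 = 0 -> Monday
Last day offset: 31 - 1 = 30 days
Weekday index = (0 + 30) mod 7 = 2

Wednesday, December 31
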